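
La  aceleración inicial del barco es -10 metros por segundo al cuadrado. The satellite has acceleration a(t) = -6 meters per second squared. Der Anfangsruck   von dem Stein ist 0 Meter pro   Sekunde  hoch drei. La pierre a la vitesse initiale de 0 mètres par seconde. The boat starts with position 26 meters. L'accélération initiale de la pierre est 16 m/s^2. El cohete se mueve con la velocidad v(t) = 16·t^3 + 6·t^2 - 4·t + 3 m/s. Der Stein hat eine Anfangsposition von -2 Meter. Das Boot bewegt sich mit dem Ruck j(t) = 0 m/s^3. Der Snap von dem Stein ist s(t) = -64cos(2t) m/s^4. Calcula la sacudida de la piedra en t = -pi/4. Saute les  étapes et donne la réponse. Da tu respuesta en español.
En t = -pi/4, j = 32.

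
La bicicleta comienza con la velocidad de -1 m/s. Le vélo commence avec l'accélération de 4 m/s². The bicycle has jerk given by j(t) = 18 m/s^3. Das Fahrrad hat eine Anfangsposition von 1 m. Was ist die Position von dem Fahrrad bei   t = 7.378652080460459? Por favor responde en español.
Debemos encontrar la antiderivada de nuestra ecuación de la sacudida j(t) = 18 3 veces. La integral de la sacudida es la aceleración. Usando a(0) = 4, obtenemos a(t) = 18·t + 4. La antiderivada de la aceleración es la velocidad. Usando v(0) = -1, obtenemos v(t) = 9·t^2 + 4·t - 1. Tomando ∫v(t)dt y aplicando x(0) = 1, encontramos x(t) = 3·t^3 + 2·t^2 - t + 1. De la ecuación de la posición x(t) = 3·t^3 + 2·t^2 - t + 1, sustituimos t = 7.378652080460459 para obtener x = 1307.69157497808.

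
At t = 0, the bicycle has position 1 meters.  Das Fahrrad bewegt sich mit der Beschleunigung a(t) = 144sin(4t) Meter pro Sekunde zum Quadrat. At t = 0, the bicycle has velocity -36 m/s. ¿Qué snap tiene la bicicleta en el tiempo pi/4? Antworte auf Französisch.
Pour résoudre ceci, nous devons prendre 2 dérivées de notre équation de l'accélération a(t) = 144·sin(4·t). La dérivée de l'accélération donne le jerk: j(t) = 576·cos(4·t). La dérivée du jerk donne le snap: s(t) = -2304·sin(4·t). De l'équation du snap s(t) = -2304·sin(4·t), nous substituons t = pi/4 pour obtenir s = 0.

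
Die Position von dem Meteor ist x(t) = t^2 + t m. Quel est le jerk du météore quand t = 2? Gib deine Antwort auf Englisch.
To solve this, we need to take 3 derivatives of our position equation x(t) = t^2 + t. Taking d/dt of x(t), we find v(t) = 2·t + 1. Differentiating velocity, we get acceleration: a(t) = 2. Taking d/dt of a(t), we find j(t) = 0. Using j(t) = 0 and substituting t = 2, we find j = 0.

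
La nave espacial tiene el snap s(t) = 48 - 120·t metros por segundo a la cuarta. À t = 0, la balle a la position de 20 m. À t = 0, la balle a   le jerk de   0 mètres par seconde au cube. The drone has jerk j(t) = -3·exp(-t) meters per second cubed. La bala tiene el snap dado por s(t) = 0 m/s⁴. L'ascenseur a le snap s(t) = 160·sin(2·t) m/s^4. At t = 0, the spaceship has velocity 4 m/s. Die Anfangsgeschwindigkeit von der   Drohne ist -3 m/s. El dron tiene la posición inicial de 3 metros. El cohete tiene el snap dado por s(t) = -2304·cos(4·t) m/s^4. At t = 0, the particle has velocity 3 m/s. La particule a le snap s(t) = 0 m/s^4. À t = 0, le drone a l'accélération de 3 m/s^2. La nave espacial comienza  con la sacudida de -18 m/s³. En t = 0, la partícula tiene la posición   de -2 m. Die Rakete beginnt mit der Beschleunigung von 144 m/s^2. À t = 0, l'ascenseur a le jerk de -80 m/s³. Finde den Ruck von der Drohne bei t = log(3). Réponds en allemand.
Mit j(t) = -3·exp(-t) und Einsetzen von t = log(3), finden wir j = -1.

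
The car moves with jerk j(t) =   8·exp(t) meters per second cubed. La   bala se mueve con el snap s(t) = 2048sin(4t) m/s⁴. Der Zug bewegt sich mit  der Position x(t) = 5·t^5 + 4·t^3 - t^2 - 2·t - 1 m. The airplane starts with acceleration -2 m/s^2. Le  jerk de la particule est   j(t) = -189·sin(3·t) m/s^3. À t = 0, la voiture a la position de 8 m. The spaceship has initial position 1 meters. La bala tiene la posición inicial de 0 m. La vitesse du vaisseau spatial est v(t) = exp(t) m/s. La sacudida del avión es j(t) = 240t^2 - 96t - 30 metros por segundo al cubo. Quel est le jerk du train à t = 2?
En partant de la position x(t) = 5·t^5 + 4·t^3 - t^2 - 2·t - 1, nous prenons 3 dérivées. En prenant d/dt de x(t), nous trouvons v(t) = 25·t^4 + 12·t^2 - 2·t - 2. La dérivée de la vitesse donne l'accélération: a(t) = 100·t^3 + 24·t - 2. La dérivée de l'accélération donne le jerk: j(t) = 300·t^2 + 24. En utilisant j(t) = 300·t^2 + 24 et en substituant t = 2, nous trouvons j = 1224.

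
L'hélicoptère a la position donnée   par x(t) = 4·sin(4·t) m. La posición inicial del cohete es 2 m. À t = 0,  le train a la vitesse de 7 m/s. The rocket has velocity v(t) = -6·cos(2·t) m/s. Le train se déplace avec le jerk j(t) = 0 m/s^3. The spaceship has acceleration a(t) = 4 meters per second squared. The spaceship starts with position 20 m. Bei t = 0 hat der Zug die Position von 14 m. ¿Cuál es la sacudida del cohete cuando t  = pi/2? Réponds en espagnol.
Debemos derivar nuestra ecuación de la velocidad v(t) = -6·cos(2·t) 2 veces. Derivando la velocidad, obtenemos la aceleración: a(t) = 12·sin(2·t). Tomando d/dt de a(t), encontramos j(t) = 24·cos(2·t). Usando j(t) = 24·cos(2·t) y sustituyendo t = pi/2, encontramos j = -24.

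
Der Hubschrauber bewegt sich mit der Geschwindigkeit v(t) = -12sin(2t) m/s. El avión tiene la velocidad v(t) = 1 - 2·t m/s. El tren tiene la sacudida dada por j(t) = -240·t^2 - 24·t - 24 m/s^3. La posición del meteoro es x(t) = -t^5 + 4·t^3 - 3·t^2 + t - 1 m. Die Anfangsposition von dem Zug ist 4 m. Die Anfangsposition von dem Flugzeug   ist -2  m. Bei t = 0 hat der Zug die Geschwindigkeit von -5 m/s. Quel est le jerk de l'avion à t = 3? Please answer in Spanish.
Para resolver esto, necesitamos tomar 2 derivadas de nuestra ecuación de la velocidad v(t) = 1 - 2·t. La derivada de la velocidad da la aceleración: a(t) = -2. Derivando la aceleración, obtenemos la sacudida: j(t) = 0. Usando j(t) = 0 y sustituyendo t = 3, encontramos j = 0.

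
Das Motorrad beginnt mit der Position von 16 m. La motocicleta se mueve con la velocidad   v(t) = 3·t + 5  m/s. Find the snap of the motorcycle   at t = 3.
Starting from velocity v(t) = 3·t + 5, we take 3 derivatives. Taking d/dt of v(t), we find a(t) = 3. Taking d/dt of a(t), we find j(t) = 0. Differentiating jerk, we get snap: s(t) = 0. Using s(t) = 0 and substituting t = 3, we find s = 0.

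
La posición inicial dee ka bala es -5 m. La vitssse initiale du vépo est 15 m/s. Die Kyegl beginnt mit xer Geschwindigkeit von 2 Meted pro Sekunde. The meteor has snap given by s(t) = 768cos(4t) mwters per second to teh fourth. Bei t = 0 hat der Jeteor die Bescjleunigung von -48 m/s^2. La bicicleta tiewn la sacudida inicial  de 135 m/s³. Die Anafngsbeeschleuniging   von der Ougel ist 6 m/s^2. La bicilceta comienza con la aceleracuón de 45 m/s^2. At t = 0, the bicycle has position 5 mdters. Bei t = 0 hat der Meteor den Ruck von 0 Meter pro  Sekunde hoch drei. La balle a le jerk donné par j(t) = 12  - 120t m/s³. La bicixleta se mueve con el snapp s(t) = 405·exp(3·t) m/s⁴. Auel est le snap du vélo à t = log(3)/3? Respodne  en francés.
En utilisant s(t) = 405·exp(3·t) et en substituant t = log(3)/3, nous trouvons s = 1215.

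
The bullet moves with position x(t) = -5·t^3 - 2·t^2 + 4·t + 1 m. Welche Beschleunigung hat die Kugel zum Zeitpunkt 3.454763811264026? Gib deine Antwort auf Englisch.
We must differentiate our position equation x(t) = -5·t^3 - 2·t^2 + 4·t + 1 2 times. Taking d/dt of x(t), we find v(t) = -15·t^2 - 4·t + 4. Taking d/dt of v(t), we find a(t) = -30·t - 4. From the given acceleration equation a(t) = -30·t - 4, we substitute t = 3.454763811264026 to get a = -107.642914337921.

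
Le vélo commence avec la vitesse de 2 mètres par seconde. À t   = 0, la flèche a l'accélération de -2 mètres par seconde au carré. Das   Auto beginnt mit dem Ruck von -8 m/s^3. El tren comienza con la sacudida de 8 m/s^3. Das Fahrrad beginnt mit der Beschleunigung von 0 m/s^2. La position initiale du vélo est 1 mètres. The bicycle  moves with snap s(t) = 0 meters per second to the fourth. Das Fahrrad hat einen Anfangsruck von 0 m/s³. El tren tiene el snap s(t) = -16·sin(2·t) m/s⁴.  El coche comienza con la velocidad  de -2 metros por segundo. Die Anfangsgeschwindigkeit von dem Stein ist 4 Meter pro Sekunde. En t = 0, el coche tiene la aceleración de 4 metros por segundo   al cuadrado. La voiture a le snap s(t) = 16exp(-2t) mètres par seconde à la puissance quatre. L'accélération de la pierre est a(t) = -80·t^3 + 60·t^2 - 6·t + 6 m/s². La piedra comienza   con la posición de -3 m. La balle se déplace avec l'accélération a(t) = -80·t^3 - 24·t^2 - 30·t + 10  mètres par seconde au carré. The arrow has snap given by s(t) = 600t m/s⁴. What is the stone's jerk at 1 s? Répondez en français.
Pour résoudre ceci, nous devons prendre 1 dérivée de notre équation de l'accélération a(t) = -80·t^3 + 60·t^2 - 6·t + 6. En dérivant l'accélération, nous obtenons le jerk: j(t) = -240·t^2 + 120·t - 6. Nous avons le jerk j(t) = -240·t^2 + 120·t - 6. En substituant t = 1: j(1) = -126.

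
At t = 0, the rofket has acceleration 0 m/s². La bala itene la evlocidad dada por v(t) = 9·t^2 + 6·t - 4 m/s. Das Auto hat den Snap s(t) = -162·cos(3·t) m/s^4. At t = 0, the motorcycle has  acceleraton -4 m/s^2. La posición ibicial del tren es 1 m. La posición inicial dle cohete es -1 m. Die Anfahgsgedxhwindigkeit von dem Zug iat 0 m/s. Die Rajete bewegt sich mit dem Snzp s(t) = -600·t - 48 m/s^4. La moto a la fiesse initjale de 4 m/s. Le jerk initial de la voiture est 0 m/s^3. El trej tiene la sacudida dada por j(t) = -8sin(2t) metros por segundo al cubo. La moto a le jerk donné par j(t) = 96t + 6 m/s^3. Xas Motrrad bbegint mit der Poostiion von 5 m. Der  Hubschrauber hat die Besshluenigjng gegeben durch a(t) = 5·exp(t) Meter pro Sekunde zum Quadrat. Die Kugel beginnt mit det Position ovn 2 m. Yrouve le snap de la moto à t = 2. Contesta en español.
Partiendo de la sacudida j(t) = 96·t + 6, tomamos 1 derivada. Tomando d/dt de j(t), encontramos s(t) = 96. Tenemos el snap s(t) = 96. Sustituyendo t = 2: s(2) = 96.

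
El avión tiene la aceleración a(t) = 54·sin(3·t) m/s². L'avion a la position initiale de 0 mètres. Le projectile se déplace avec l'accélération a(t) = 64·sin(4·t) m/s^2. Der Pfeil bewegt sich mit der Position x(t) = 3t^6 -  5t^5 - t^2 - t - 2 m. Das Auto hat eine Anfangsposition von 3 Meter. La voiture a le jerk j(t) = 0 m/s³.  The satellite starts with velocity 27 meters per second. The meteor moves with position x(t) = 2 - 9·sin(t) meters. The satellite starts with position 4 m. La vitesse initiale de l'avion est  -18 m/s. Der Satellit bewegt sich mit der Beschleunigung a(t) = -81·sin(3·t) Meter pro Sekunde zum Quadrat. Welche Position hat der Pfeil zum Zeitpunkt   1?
Wir haben die Position x(t) = 3·t^6 - 5·t^5 - t^2 - t - 2. Durch Einsetzen von t = 1: x(1) = -6.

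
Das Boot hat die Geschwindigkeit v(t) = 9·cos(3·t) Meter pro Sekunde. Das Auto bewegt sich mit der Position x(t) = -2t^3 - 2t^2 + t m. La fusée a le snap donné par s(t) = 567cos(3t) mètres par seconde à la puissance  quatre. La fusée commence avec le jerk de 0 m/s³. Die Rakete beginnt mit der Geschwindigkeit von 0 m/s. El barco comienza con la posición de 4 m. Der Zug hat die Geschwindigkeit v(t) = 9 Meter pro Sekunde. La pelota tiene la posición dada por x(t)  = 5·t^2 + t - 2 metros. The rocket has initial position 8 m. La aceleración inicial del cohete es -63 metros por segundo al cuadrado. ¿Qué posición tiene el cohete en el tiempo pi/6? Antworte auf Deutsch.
Um dies zu lösen, müssen wir 4 Integrale unserer Gleichung für den Snap s(t) = 567·cos(3·t) finden. Das Integral von dem Snap ist der Ruck. Mit j(0) = 0 erhalten wir j(t) = 189·sin(3·t). Mit ∫j(t)dt und Anwendung von a(0) = -63, finden wir a(t) = -63·cos(3·t). Das Integral von der Beschleunigung, mit v(0) = 0, ergibt die Geschwindigkeit: v(t) = -21·sin(3·t). Mit ∫v(t)dt und Anwendung von x(0) = 8, finden wir x(t) = 7·cos(3·t) + 1. Wir haben die Position x(t) = 7·cos(3·t) + 1. Durch Einsetzen von t = pi/6: x(pi/6) = 1.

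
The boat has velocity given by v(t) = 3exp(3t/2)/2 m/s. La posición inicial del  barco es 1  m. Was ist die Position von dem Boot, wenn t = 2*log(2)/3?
Ausgehend von der Geschwindigkeit v(t) = 3·exp(3·t/2)/2, nehmen wir 1 Stammfunktion. Die Stammfunktion von der Geschwindigkeit ist die Position. Mit x(0) = 1 erhalten wir x(t) = exp(3·t/2). Aus der Gleichung für die Position x(t) = exp(3·t/2), setzen wir t = 2*log(2)/3 ein und erhalten x = 2.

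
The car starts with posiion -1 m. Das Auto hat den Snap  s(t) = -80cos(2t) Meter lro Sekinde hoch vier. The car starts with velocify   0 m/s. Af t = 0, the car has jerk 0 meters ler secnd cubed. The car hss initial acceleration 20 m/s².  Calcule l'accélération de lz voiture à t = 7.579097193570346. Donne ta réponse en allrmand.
Wir müssen das Integral unserer Gleichung für den Snap s(t) = -80·cos(2·t) 2-mal finden. Das Integral von dem Snap, mit j(0) = 0, ergibt den Ruck: j(t) = -40·sin(2·t). Mit ∫j(t)dt und Anwendung von a(0) = 20, finden wir a(t) = 20·cos(2·t). Wir haben die Beschleunigung a(t) = 20·cos(2·t). Durch Einsetzen von t = 7.579097193570346: a(7.579097193570346) = -17.0529060467809.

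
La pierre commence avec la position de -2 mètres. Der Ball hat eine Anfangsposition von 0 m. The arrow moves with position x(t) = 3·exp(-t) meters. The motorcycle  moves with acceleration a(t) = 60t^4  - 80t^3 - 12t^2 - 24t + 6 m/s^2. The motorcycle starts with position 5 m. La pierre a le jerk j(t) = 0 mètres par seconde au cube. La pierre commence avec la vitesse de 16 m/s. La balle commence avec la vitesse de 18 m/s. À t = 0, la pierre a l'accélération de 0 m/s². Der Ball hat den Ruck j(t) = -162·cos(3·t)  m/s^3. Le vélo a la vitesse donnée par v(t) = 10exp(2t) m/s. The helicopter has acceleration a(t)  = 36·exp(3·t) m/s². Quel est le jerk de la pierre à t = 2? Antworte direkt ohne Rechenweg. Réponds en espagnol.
j(2) = 0.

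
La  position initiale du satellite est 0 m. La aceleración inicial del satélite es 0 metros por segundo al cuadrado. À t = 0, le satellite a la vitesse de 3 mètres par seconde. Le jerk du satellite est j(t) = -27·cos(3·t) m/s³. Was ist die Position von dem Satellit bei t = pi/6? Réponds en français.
Pour résoudre ceci, nous devons prendre 3 intégrales de notre équation du jerk j(t) = -27·cos(3·t). En intégrant le jerk et en utilisant la condition initiale a(0) = 0, nous obtenons a(t) = -9·sin(3·t). L'intégrale de l'accélération est la vitesse. En utilisant v(0) = 3, nous obtenons v(t) = 3·cos(3·t). L'intégrale de la vitesse, avec x(0) = 0, donne la position: x(t) = sin(3·t). En utilisant x(t) = sin(3·t) et en substituant t = pi/6, nous trouvons x = 1.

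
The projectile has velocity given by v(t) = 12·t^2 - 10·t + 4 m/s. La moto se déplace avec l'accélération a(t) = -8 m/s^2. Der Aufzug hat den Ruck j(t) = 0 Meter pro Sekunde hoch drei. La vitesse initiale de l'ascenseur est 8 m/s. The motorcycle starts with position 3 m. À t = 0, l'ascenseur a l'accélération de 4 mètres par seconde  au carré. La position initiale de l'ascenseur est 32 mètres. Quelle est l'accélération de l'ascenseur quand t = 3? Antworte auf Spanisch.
Debemos encontrar la integral de nuestra ecuación de la sacudida j(t) = 0 1 vez. Tomando ∫j(t)dt y aplicando a(0) = 4, encontramos a(t) = 4. De la ecuación de la aceleración a(t) = 4, sustituimos t = 3 para obtener a = 4.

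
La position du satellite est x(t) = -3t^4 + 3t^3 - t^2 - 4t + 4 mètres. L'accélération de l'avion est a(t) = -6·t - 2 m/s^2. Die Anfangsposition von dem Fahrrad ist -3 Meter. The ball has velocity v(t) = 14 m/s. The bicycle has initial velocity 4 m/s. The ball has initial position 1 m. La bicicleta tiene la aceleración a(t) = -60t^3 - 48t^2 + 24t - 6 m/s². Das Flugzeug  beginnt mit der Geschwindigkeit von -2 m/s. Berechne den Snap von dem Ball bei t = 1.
Um dies zu lösen, müssen wir 3 Ableitungen unserer Gleichung für die Geschwindigkeit v(t) = 14 nehmen. Mit d/dt von v(t) finden wir a(t) = 0. Mit d/dt von a(t) finden wir j(t) = 0. Durch Ableiten von dem Ruck erhalten wir den Snap: s(t) = 0. Aus der Gleichung für den Snap s(t) = 0, setzen wir t = 1 ein und erhalten s = 0.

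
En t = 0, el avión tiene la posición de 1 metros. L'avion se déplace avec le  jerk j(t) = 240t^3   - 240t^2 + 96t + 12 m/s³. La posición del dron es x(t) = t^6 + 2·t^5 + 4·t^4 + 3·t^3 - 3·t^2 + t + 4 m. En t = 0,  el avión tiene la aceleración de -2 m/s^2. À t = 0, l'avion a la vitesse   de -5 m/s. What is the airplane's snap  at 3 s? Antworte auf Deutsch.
Um dies zu lösen, müssen wir 1 Ableitung unserer Gleichung für den Ruck j(t) = 240·t^3 - 240·t^2 + 96·t + 12 nehmen. Mit d/dt von j(t) finden wir s(t) = 720·t^2 - 480·t + 96. Aus der Gleichung für den Snap s(t) = 720·t^2 - 480·t + 96, setzen wir t = 3 ein und erhalten s = 5136.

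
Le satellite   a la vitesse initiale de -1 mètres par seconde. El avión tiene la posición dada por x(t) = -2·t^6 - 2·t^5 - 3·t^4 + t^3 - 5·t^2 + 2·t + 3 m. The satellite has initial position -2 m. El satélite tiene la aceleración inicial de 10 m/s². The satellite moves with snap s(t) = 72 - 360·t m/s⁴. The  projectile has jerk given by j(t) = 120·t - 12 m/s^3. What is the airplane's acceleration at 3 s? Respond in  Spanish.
Debemos derivar nuestra ecuación de la posición x(t) = -2·t^6 - 2·t^5 - 3·t^4 + t^3 - 5·t^2 + 2·t + 3 2 veces. Tomando d/dt de x(t), encontramos v(t) = -12·t^5 - 10·t^4 - 12·t^3 + 3·t^2 - 10·t + 2. Tomando d/dt de v(t), encontramos a(t) = -60·t^4 - 40·t^3 - 36·t^2 + 6·t - 10. De la ecuación de la aceleración a(t) = -60·t^4 - 40·t^3 - 36·t^2 + 6·t - 10, sustituimos t = 3 para obtener a = -6256.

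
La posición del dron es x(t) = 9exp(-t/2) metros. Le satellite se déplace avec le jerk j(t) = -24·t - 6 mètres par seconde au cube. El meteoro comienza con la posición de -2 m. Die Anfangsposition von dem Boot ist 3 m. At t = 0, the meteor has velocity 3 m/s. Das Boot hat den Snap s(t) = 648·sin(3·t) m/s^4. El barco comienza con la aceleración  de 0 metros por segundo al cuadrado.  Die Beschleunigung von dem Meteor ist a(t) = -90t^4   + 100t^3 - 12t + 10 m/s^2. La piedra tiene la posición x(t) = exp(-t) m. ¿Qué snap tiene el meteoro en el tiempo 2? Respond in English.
Starting from acceleration a(t) = -90·t^4 + 100·t^3 - 12·t + 10, we take 2 derivatives. Taking d/dt of a(t), we find j(t) = -360·t^3 + 300·t^2 - 12. Taking d/dt of j(t), we find s(t) = -1080·t^2 + 600·t. We have snap s(t) = -1080·t^2 + 600·t. Substituting t = 2: s(2) = -3120.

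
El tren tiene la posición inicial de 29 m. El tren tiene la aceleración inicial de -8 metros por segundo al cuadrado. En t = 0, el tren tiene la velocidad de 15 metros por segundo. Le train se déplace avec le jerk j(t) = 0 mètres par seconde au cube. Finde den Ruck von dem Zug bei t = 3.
Mit j(t) = 0 und Einsetzen von t = 3, finden wir j = 0.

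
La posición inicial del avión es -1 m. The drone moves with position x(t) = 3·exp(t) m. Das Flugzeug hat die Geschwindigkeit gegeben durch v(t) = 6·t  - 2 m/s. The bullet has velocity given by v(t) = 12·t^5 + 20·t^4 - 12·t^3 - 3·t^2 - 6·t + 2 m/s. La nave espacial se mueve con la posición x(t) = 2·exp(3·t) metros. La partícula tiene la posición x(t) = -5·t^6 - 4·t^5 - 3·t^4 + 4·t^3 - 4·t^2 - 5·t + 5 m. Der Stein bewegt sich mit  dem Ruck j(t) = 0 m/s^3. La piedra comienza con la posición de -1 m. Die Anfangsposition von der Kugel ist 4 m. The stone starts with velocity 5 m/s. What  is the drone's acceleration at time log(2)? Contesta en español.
Para resolver esto, necesitamos tomar 2 derivadas de nuestra ecuación de la posición x(t) = 3·exp(t). La derivada de la posición da la velocidad: v(t) = 3·exp(t). Derivando la velocidad, obtenemos la aceleración: a(t) = 3·exp(t). Usando a(t) = 3·exp(t) y sustituyendo t = log(2), encontramos a = 6.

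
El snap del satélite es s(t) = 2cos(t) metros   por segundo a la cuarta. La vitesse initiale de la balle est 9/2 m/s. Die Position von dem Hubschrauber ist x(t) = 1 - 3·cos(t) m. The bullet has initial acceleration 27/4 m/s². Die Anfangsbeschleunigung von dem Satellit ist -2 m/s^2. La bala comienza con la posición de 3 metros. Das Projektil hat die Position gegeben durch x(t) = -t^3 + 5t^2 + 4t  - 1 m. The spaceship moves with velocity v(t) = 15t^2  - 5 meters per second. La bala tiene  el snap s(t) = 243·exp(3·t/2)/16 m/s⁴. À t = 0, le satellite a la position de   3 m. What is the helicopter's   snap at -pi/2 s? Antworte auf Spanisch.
Para resolver esto, necesitamos tomar 4 derivadas de nuestra ecuación de la posición x(t) = 1 - 3·cos(t). Derivando la posición, obtenemos la velocidad: v(t) = 3·sin(t). Derivando la velocidad, obtenemos la aceleración: a(t) = 3·cos(t). Tomando d/dt de a(t), encontramos j(t) = -3·sin(t). Derivando la sacudida, obtenemos el snap: s(t) = -3·cos(t). Tenemos el snap s(t) = -3·cos(t). Sustituyendo t = -pi/2: s(-pi/2) = 0.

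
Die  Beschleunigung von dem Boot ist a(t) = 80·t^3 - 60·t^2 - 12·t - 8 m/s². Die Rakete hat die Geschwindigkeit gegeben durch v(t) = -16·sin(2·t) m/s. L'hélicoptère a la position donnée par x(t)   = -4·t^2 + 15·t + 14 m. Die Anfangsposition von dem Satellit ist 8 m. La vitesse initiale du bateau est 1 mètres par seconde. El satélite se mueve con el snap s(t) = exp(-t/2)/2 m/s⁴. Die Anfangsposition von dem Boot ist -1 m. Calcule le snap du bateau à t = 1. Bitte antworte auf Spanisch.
Para resolver esto, necesitamos tomar 2 derivadas de nuestra ecuación de la aceleración a(t) = 80·t^3 - 60·t^2 - 12·t - 8. Derivando la aceleración, obtenemos la sacudida: j(t) = 240·t^2 - 120·t - 12. La derivada de la sacudida da el snap: s(t) = 480·t - 120. De la ecuación del snap s(t) = 480·t - 120, sustituimos t = 1 para obtener s = 360.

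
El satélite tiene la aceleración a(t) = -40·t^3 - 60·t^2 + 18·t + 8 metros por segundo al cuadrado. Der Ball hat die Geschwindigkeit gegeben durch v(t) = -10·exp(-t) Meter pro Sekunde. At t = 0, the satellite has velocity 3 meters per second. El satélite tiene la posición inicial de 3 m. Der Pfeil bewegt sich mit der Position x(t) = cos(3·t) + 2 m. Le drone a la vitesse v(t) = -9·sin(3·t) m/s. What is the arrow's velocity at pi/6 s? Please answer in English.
Starting from position x(t) = cos(3·t) + 2, we take 1 derivative. The derivative of position gives velocity: v(t) = -3·sin(3·t). Using v(t) = -3·sin(3·t) and substituting t = pi/6, we find v = -3.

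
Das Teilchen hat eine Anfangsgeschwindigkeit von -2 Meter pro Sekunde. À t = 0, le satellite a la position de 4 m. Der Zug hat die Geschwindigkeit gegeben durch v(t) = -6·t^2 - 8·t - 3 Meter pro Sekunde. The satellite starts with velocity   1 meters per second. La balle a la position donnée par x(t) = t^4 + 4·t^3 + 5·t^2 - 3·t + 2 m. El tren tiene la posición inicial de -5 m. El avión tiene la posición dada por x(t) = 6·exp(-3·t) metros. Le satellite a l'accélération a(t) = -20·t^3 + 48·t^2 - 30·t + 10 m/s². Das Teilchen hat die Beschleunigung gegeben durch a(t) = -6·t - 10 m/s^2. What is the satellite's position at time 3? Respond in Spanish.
Necesitamos integrar nuestra ecuación de la aceleración a(t) = -20·t^3 + 48·t^2 - 30·t + 10 2 veces. Integrando la aceleración y usando la condición inicial v(0) = 1, obtenemos v(t) = -5·t^4 + 16·t^3 - 15·t^2 + 10·t + 1. La integral de la velocidad es la posición. Usando x(0) = 4, obtenemos x(t) = -t^5 + 4·t^4 - 5·t^3 + 5·t^2 + t + 4. Tenemos la posición x(t) = -t^5 + 4·t^4 - 5·t^3 + 5·t^2 + t + 4. Sustituyendo t = 3: x(3) = -2.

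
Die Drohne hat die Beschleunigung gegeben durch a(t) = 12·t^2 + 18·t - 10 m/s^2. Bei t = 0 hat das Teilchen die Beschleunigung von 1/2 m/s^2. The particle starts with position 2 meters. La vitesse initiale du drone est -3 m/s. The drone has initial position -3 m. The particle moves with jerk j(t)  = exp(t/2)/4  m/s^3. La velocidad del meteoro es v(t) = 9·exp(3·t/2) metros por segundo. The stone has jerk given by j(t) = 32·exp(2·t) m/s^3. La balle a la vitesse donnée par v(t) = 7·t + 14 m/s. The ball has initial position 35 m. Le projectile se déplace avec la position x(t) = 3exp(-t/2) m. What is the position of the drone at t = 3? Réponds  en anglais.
To solve this, we need to take 2 integrals of our acceleration equation a(t) = 12·t^2 + 18·t - 10. The antiderivative of acceleration is velocity. Using v(0) = -3, we get v(t) = 4·t^3 + 9·t^2 - 10·t - 3. Finding the integral of v(t) and using x(0) = -3: x(t) = t^4 + 3·t^3 - 5·t^2 - 3·t - 3. We have position x(t) = t^4 + 3·t^3 - 5·t^2 - 3·t - 3. Substituting t = 3: x(3) = 105.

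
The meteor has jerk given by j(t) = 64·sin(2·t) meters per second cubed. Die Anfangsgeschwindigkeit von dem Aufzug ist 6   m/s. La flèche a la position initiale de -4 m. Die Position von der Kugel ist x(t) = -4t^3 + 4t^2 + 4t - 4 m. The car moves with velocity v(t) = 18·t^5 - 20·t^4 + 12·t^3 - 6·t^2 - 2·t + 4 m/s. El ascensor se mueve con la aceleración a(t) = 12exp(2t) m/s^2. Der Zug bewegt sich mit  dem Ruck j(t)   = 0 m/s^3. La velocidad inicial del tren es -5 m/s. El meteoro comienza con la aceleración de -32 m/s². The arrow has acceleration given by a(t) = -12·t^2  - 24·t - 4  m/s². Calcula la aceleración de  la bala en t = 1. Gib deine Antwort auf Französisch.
Pour résoudre ceci, nous devons prendre 2 dérivées de notre équation de la position x(t) = -4·t^3 + 4·t^2 + 4·t - 4. En prenant d/dt de x(t), nous trouvons v(t) = -12·t^2 + 8·t + 4. La dérivée de la vitesse donne l'accélération: a(t) = 8 - 24·t. De l'équation de l'accélération a(t) = 8 - 24·t, nous substituons t = 1 pour obtenir a = -16.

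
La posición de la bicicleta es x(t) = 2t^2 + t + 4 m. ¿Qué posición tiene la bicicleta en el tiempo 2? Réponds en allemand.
Wir haben die Position x(t) = 2·t^2 + t + 4. Durch Einsetzen von t = 2: x(2) = 14.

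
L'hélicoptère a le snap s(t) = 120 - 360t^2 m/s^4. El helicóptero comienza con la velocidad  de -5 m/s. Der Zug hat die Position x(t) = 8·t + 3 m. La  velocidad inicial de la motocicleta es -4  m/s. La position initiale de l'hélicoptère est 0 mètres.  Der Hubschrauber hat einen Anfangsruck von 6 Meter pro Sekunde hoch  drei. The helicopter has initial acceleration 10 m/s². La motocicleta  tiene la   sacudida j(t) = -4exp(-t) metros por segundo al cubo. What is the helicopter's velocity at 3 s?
We need to integrate our snap equation s(t) = 120 - 360·t^2 3 times. Finding the integral of s(t) and using j(0) = 6: j(t) = -120·t^3 + 120·t + 6. The integral of jerk is acceleration. Using a(0) = 10, we get a(t) = -30·t^4 + 60·t^2 + 6·t + 10. Finding the antiderivative of a(t) and using v(0) = -5: v(t) = -6·t^5 + 20·t^3 + 3·t^2 + 10·t - 5. Using v(t) = -6·t^5 + 20·t^3 + 3·t^2 + 10·t - 5 and substituting t = 3, we find v = -866.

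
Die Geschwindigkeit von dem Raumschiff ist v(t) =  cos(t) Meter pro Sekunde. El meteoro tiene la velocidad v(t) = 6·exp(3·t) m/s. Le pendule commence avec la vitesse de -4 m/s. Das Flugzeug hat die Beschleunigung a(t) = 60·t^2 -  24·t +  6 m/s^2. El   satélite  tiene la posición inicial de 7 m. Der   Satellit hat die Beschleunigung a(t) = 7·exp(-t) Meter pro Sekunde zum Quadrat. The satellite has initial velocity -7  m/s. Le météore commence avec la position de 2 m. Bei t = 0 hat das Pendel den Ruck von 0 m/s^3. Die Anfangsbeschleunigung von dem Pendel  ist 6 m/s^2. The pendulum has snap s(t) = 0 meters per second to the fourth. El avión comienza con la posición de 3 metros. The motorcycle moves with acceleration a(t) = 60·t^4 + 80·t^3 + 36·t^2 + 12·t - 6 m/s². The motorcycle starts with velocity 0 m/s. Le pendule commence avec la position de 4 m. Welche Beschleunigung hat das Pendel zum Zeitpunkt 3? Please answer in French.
Pour résoudre ceci, nous devons prendre 2 intégrales de notre équation du snap s(t) = 0. La primitive du snap, avec j(0) = 0, donne le jerk: j(t) = 0. En prenant ∫j(t)dt et en appliquant a(0) = 6, nous trouvons a(t) = 6. En utilisant a(t) = 6 et en substituant t = 3, nous trouvons a = 6.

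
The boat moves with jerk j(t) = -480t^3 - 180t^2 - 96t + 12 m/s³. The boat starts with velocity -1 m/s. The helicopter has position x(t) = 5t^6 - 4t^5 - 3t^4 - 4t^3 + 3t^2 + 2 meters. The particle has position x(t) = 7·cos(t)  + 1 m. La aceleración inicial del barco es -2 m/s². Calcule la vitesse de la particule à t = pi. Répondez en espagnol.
Partiendo de la posición x(t) = 7·cos(t) + 1, tomamos 1 derivada. La derivada de la posición da la velocidad: v(t) = -7·sin(t). Usando v(t) = -7·sin(t) y sustituyendo t = pi, encontramos v = 0.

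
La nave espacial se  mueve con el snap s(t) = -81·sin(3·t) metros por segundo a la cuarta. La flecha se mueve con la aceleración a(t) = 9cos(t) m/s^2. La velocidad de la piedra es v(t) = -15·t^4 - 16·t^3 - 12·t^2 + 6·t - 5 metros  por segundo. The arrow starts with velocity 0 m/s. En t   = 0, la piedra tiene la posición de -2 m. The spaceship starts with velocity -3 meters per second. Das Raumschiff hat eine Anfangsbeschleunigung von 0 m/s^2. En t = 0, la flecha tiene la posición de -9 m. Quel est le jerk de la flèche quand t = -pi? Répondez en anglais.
We must differentiate our acceleration equation a(t) = 9·cos(t) 1 time. The derivative of acceleration gives jerk: j(t) = -9·sin(t). Using j(t) = -9·sin(t) and substituting t = -pi, we find j = 0.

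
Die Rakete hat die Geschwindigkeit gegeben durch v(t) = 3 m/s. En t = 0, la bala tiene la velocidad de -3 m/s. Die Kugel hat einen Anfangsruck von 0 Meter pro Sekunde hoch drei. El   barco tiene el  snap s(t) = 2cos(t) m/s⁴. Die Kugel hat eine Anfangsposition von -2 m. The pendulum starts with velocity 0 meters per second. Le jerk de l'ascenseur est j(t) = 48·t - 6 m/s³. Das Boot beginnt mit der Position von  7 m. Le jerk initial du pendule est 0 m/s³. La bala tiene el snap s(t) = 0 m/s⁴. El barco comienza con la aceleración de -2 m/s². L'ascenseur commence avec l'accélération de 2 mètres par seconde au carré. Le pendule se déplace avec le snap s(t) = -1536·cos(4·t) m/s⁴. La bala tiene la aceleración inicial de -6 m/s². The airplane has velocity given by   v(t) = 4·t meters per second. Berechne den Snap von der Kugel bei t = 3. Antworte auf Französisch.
Nous avons le snap s(t) = 0. En substituant t = 3: s(3) = 0.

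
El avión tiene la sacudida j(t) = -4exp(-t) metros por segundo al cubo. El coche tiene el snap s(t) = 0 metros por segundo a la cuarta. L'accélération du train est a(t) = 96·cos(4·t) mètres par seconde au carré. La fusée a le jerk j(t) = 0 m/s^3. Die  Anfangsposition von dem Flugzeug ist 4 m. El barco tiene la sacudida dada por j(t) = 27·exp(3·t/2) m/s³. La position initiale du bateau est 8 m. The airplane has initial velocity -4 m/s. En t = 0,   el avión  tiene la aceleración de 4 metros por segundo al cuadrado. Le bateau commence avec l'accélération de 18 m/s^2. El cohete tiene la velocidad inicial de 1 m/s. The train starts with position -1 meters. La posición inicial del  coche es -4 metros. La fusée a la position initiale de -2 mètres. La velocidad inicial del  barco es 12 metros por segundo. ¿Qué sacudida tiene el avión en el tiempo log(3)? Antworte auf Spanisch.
De la ecuación de la sacudida j(t) = -4·exp(-t), sustituimos t = log(3) para obtener j = -4/3.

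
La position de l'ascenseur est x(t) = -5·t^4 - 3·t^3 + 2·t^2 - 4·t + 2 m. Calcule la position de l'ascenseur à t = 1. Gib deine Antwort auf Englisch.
From the given position equation x(t) = -5·t^4 - 3·t^3 + 2·t^2 - 4·t + 2, we substitute t = 1 to get x = -8.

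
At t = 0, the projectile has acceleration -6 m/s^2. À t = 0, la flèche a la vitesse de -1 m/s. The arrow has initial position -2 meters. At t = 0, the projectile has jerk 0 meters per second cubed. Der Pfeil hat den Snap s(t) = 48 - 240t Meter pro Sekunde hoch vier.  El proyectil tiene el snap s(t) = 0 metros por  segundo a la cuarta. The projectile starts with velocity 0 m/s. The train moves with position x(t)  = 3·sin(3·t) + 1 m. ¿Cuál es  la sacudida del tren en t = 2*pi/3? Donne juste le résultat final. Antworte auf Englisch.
At t = 2*pi/3, j = -81.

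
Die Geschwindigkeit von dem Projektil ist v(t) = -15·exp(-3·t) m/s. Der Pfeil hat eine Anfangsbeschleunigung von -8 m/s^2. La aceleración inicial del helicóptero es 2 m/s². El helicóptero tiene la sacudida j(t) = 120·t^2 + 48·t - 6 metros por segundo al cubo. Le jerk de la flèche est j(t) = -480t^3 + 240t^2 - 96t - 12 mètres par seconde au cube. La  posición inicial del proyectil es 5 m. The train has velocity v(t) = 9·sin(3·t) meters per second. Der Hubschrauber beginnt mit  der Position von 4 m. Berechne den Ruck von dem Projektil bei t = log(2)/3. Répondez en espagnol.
Debemos derivar nuestra ecuación de la velocidad v(t) = -15·exp(-3·t) 2 veces. Derivando la velocidad, obtenemos la aceleración: a(t) = 45·exp(-3·t). Tomando d/dt de a(t), encontramos j(t) = -135·exp(-3·t). Usando j(t) = -135·exp(-3·t) y sustituyendo t = log(2)/3, encontramos j = -135/2.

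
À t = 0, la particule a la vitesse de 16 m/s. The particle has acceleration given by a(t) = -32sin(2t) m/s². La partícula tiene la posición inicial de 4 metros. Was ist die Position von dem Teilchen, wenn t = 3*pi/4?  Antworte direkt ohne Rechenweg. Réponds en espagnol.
La posición en t = 3*pi/4 es x = -4.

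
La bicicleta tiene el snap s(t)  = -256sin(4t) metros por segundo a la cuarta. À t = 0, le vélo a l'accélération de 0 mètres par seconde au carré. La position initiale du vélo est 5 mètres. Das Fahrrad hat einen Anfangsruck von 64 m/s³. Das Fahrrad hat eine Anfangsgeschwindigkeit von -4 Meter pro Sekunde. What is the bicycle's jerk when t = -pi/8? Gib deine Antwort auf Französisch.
Nous devons trouver l'intégrale de notre équation du snap s(t) = -256·sin(4·t) 1 fois. En prenant ∫s(t)dt et en appliquant j(0) = 64, nous trouvons j(t) = 64·cos(4·t). De l'équation du jerk j(t) = 64·cos(4·t), nous substituons t = -pi/8 pour obtenir j = 0.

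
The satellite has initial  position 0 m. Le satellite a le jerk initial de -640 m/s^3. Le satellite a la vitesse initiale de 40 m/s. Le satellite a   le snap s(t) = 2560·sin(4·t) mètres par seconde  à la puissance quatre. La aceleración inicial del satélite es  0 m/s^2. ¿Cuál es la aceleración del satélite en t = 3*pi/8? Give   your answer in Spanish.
Partiendo del snap s(t) = 2560·sin(4·t), tomamos 2 antiderivadas. La integral del snap es la sacudida. Usando j(0) = -640, obtenemos j(t) = -640·cos(4·t). La antiderivada de la sacudida es la aceleración. Usando a(0) = 0, obtenemos a(t) = -160·sin(4·t). Usando a(t) = -160·sin(4·t) y sustituyendo t = 3*pi/8, encontramos a = 160.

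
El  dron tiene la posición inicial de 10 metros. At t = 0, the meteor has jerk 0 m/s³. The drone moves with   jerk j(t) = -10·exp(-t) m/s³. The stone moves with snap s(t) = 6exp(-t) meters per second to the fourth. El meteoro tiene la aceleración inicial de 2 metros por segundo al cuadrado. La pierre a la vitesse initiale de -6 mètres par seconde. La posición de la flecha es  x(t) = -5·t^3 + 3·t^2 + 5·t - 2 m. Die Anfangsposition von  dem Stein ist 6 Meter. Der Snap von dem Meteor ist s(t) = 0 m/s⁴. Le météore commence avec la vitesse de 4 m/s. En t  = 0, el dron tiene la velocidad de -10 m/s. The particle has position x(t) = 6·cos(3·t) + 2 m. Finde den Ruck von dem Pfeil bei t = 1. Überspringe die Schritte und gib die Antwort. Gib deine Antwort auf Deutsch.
Die Antwort ist -30.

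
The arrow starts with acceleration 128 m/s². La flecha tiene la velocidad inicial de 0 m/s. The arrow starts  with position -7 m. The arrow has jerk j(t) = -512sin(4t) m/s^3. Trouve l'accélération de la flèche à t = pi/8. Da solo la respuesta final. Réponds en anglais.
a(pi/8) = 0.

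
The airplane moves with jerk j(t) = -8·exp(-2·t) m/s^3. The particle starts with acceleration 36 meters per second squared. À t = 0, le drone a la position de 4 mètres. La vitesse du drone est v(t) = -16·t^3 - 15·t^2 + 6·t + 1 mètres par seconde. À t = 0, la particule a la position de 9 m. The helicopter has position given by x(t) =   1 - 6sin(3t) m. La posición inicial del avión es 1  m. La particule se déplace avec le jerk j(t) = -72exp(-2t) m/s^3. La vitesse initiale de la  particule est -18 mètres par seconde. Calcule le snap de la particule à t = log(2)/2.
Nous devons dériver notre équation du jerk j(t) = -72·exp(-2·t) 1 fois. La dérivée du jerk donne le snap: s(t) = 144·exp(-2·t). Nous avons le snap s(t) = 144·exp(-2·t). En substituant t = log(2)/2: s(log(2)/2) = 72.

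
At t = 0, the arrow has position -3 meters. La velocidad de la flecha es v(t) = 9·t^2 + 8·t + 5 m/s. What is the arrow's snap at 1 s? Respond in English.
We must differentiate our velocity equation v(t) = 9·t^2 + 8·t + 5 3 times. The derivative of velocity gives acceleration: a(t) = 18·t + 8. The derivative of acceleration gives jerk: j(t) = 18. Taking d/dt of j(t), we find s(t) = 0. Using s(t) = 0 and substituting t = 1, we find s = 0.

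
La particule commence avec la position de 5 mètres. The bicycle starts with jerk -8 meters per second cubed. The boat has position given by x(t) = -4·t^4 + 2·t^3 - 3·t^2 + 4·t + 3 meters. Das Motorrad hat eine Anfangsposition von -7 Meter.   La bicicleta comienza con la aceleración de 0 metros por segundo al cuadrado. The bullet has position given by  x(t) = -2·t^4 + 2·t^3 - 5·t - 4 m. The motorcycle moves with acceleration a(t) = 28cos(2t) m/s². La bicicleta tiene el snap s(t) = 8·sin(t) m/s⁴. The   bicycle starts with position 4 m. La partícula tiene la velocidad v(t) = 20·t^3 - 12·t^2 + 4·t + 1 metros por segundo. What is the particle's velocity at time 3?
From the given velocity equation v(t) = 20·t^3 - 12·t^2 + 4·t + 1, we substitute t = 3 to get v = 445.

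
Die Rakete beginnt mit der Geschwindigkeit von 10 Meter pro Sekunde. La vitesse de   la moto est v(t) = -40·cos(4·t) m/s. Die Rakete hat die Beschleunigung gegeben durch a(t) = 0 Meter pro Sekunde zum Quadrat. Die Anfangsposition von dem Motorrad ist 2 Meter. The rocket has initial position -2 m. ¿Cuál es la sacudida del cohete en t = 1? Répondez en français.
Pour résoudre ceci, nous devons prendre 1 dérivée de notre équation de l'accélération a(t) = 0. La dérivée de l'accélération donne le jerk: j(t) = 0. De l'équation du jerk j(t) = 0, nous substituons t = 1 pour obtenir j = 0.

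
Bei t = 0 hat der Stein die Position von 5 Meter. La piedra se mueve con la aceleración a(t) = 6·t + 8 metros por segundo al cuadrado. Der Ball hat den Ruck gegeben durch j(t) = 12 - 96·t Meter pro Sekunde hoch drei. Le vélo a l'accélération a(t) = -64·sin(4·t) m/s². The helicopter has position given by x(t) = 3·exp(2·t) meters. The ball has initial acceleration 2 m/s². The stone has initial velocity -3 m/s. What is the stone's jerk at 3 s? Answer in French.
Pour résoudre ceci, nous devons prendre 1 dérivée de notre équation de l'accélération a(t) = 6·t + 8. En prenant d/dt de a(t), nous trouvons j(t) = 6. Nous avons le jerk j(t) = 6. En substituant t = 3: j(3) = 6.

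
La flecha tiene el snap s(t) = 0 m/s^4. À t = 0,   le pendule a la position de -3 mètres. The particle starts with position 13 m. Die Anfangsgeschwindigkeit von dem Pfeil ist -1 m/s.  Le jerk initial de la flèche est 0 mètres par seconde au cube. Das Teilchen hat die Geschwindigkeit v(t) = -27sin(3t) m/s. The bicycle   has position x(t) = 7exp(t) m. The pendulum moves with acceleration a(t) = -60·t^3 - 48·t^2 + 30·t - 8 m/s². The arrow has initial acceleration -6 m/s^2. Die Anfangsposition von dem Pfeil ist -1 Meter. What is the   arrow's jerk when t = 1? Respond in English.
We need to integrate our snap equation s(t) = 0 1 time. Integrating snap and using the initial condition j(0) = 0, we get j(t) = 0. Using j(t) = 0 and substituting t = 1, we find j = 0.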